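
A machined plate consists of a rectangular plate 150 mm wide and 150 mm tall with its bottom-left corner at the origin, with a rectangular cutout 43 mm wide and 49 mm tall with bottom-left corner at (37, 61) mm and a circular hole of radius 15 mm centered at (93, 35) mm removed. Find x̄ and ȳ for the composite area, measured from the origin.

x̄ = 76.12 mm, ȳ = 75.31 mm

Part | A | x̄ᵢ | ȳᵢ | A·x̄ᵢ | A·ȳᵢ
plate | 22500.00 | 75.00 | 75.00 | 1687500.00 | 1687500.00
hole 1 | -2107.00 | 58.50 | 85.50 | -123259.50 | -180148.50
hole 2 | -706.86 | 93.00 | 35.00 | -65737.83 | -24740.04
Σ | 19686.14 |  |  | 1498502.67 | 1482611.46
x̄ = 1498502.67 / 19686.14 = 76.12 mm
ȳ = 1482611.46 / 19686.14 = 75.31 mm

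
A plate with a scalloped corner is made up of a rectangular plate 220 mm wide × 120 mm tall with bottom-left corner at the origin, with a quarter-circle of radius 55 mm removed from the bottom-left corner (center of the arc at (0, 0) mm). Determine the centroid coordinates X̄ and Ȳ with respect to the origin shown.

X̄ = 118.57 mm, Ȳ = 63.63 mm

plate: A = 220 × 120 = 26400.00, centroid at (110.00, 60.00).
removed quarter-circle: A = −¼π·55² = -2375.83, centroid at (23.34, 23.34).
ΣA = 24024.17 mm²
ΣAX̄ = (26400.00)(110.00) + (-2375.83)(23.34) = 2848541.67 mm³
ΣAȲ = (26400.00)(60.00) + (-2375.83)(23.34) = 1528541.67 mm³
X̄ = 2848541.67 / 24024.17 = 118.57 mm
Ȳ = 1528541.67 / 24024.17 = 63.63 mm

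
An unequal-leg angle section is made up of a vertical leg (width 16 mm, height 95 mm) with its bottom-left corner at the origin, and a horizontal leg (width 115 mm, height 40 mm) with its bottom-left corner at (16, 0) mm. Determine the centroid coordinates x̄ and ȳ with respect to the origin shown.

vertical leg: A = 16 × 95 = 1520.00, centroid at (8.00, 47.50).
horizontal leg: A = 115 × 40 = 4600.00, centroid at (73.50, 20.00).
ΣA = 6120.00 mm², ΣAx̄ = 350260.00 mm³, ΣAȳ = 164200.00 mm³.
x̄ = 350260.00/6120.00 = 57.23 mm; ȳ = 164200.00/6120.00 = 26.83 mm.

x̄ = 57.23 mm, ȳ = 26.83 mm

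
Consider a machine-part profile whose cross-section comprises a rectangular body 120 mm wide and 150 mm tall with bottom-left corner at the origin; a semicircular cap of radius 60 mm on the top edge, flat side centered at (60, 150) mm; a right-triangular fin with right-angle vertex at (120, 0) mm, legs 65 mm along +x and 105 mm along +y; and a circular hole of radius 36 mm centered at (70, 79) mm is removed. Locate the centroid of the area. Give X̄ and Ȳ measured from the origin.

rectangular body: A = 120 × 150 = 18000.00, centroid at (60.00, 75.00).
semicircular top: A = ½π·60² = 5654.87, centroid at (60.00, 175.46).
triangular fin: A = ½·65·105 = 3412.50, centroid at (141.67, 35.00).
hole: A = −π·36² = -4071.50, centroid at (70.00, 79.00).
ΣA = 22995.86 mm²
ΣAX̄ = (18000.00)(60.00) + (5654.87)(60.00) + (3412.50)(141.67) + (-4071.50)(70.00) = 1617724.22 mm³
ΣAȲ = (18000.00)(75.00) + (5654.87)(175.46) + (3412.50)(35.00) + (-4071.50)(79.00) = 2140018.69 mm³
X̄ = 1617724.22 / 22995.86 = 70.35 mm
Ȳ = 2140018.69 / 22995.86 = 93.06 mm

X̄ = 70.35 mm, Ȳ = 93.06 mm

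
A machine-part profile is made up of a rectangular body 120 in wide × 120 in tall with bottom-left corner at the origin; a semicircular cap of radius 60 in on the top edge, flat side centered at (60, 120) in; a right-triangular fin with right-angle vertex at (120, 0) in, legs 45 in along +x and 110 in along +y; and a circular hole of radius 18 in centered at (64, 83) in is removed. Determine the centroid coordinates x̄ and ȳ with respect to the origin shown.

x̄ = 68.44 in, ȳ = 78.69 in

rectangular body: A = 120 × 120 = 14400.00, centroid at (60.00, 60.00).
semicircular top: A = ½π·60² = 5654.87, centroid at (60.00, 145.46).
triangular fin: A = ½·45·110 = 2475.00, centroid at (135.00, 36.67).
hole: A = −π·18² = -1017.88, centroid at (64.00, 83.00).
ΣA = 21511.99 in², ΣAx̄ = 1472272.94 in³, ΣAȳ = 1692850.30 in³.
x̄ = 1472272.94/21511.99 = 68.44 in; ȳ = 1692850.30/21511.99 = 78.69 in.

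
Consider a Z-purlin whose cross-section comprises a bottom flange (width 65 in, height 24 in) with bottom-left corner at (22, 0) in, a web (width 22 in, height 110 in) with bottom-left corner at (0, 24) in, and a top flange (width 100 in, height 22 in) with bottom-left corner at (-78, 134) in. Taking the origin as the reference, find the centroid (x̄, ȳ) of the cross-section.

bottom flange: A = 65 × 24 = 1560.00, centroid at (54.50, 12.00).
web: A = 22 × 110 = 2420.00, centroid at (11.00, 79.00).
top flange: A = 100 × 22 = 2200.00, centroid at (-28.00, 145.00).
ΣA = 6180.00 in²
ΣAx̄ = (1560.00)(54.50) + (2420.00)(11.00) + (2200.00)(-28.00) = 50040.00 in³
ΣAȳ = (1560.00)(12.00) + (2420.00)(79.00) + (2200.00)(145.00) = 528900.00 in³
x̄ = 50040.00 / 6180.00 = 8.10 in
ȳ = 528900.00 / 6180.00 = 85.58 in

x̄ = 8.10 in, ȳ = 85.58 in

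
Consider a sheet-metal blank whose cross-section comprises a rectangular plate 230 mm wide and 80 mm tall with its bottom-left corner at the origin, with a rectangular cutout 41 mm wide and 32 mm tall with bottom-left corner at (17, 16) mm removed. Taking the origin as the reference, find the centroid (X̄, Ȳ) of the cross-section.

Part | A | x̄ᵢ | ȳᵢ | A·x̄ᵢ | A·ȳᵢ
plate | 18400.00 | 115.00 | 40.00 | 2116000.00 | 736000.00
hole | -1312.00 | 37.50 | 32.00 | -49200.00 | -41984.00
Σ | 17088.00 |  |  | 2066800.00 | 694016.00
X̄ = 2066800.00 / 17088.00 = 120.95 mm
Ȳ = 694016.00 / 17088.00 = 40.61 mm

X̄ = 120.95 mm, Ȳ = 40.61 mm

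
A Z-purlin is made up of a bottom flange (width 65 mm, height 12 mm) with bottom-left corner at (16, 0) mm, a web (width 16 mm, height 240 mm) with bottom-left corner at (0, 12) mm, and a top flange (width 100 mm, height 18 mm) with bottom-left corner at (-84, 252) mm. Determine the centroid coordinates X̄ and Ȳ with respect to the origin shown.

bottom flange: A = 65 × 12 = 780.00, centroid at (48.50, 6.00).
web: A = 16 × 240 = 3840.00, centroid at (8.00, 132.00).
top flange: A = 100 × 18 = 1800.00, centroid at (-34.00, 261.00).
ΣA = 6420.00 mm²
ΣAX̄ = (780.00)(48.50) + (3840.00)(8.00) + (1800.00)(-34.00) = 7350.00 mm³
ΣAȲ = (780.00)(6.00) + (3840.00)(132.00) + (1800.00)(261.00) = 981360.00 mm³
X̄ = 7350.00 / 6420.00 = 1.14 mm
Ȳ = 981360.00 / 6420.00 = 152.86 mm

X̄ = 1.14 mm, Ȳ = 152.86 mm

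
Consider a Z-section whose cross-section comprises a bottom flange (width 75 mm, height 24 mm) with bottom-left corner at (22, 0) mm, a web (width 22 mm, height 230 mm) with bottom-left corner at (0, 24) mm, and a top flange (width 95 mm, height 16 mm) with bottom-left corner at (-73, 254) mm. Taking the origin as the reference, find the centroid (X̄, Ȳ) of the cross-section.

X̄ = 14.80 mm, Ȳ = 134.03 mm

bottom flange: A = 75 × 24 = 1800.00, centroid at (59.50, 12.00).
web: A = 22 × 230 = 5060.00, centroid at (11.00, 139.00).
top flange: A = 95 × 16 = 1520.00, centroid at (-25.50, 262.00).
ΣA = 8380.00 mm², ΣAX̄ = 124000.00 mm³, ΣAȲ = 1123180.00 mm³.
X̄ = 124000.00/8380.00 = 14.80 mm; Ȳ = 1123180.00/8380.00 = 134.03 mm.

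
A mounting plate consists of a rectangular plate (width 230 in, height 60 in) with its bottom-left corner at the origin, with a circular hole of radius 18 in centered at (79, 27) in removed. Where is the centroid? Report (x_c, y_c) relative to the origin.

x_c = 117.87 in, y_c = 30.24 in

Part | A | x̄ᵢ | ȳᵢ | A·x̄ᵢ | A·ȳᵢ
plate | 13800.00 | 115.00 | 30.00 | 1587000.00 | 414000.00
hole | -1017.88 | 79.00 | 27.00 | -80412.21 | -27482.65
Σ | 12782.12 |  |  | 1506587.79 | 386517.35
x_c = 1506587.79 / 12782.12 = 117.87 in
y_c = 386517.35 / 12782.12 = 30.24 in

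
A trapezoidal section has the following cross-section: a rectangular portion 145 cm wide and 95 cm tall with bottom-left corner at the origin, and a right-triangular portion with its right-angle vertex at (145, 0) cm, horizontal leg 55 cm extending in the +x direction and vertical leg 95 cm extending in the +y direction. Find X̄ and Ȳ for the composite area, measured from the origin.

X̄ = 86.98 cm, Ȳ = 44.98 cm

Part | A | x̄ᵢ | ȳᵢ | A·x̄ᵢ | A·ȳᵢ
rectangular portion | 13775.00 | 72.50 | 47.50 | 998687.50 | 654312.50
triangular portion | 2612.50 | 163.33 | 31.67 | 426708.33 | 82729.17
Σ | 16387.50 |  |  | 1425395.83 | 737041.67
X̄ = 1425395.83 / 16387.50 = 86.98 cm
Ȳ = 737041.67 / 16387.50 = 44.98 cm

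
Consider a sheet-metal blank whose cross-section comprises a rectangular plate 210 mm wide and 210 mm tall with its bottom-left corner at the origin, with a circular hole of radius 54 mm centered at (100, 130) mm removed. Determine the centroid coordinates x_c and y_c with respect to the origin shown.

x_c = 106.31 mm, y_c = 98.45 mm

plate: A = 210 × 210 = 44100.00, centroid at (105.00, 105.00).
hole: A = −π·54² = -9160.88, centroid at (100.00, 130.00).
ΣA = 34939.12 mm²
ΣAx_c = (44100.00)(105.00) + (-9160.88)(100.00) = 3714411.58 mm³
ΣAy_c = (44100.00)(105.00) + (-9160.88)(130.00) = 3439585.06 mm³
x_c = 3714411.58 / 34939.12 = 106.31 mm
y_c = 3439585.06 / 34939.12 = 98.45 mm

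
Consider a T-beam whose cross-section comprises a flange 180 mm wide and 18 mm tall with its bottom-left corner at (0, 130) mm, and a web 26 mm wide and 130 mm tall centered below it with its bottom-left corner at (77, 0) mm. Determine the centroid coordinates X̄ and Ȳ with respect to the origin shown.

web: A = 26 × 130 = 3380.00, centroid at (90.00, 65.00).
flange: A = 180 × 18 = 3240.00, centroid at (90.00, 139.00).
ΣA = 6620.00 mm², ΣAX̄ = 595800.00 mm³, ΣAȲ = 670060.00 mm³.
X̄ = 595800.00/6620.00 = 90.00 mm; Ȳ = 670060.00/6620.00 = 101.22 mm.

X̄ = 90.00 mm, Ȳ = 101.22 mm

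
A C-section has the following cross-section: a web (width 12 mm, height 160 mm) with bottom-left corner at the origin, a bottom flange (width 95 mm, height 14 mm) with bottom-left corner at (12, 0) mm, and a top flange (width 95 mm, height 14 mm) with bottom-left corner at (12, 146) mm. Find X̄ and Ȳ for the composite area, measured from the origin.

X̄ = 37.07 mm, Ȳ = 80.00 mm

Part | A | x̄ᵢ | ȳᵢ | A·x̄ᵢ | A·ȳᵢ
web | 1920.00 | 6.00 | 80.00 | 11520.00 | 153600.00
bottom flange | 1330.00 | 59.50 | 7.00 | 79135.00 | 9310.00
top flange | 1330.00 | 59.50 | 153.00 | 79135.00 | 203490.00
Σ | 4580.00 |  |  | 169790.00 | 366400.00
X̄ = 169790.00 / 4580.00 = 37.07 mm
Ȳ = 366400.00 / 4580.00 = 80.00 mm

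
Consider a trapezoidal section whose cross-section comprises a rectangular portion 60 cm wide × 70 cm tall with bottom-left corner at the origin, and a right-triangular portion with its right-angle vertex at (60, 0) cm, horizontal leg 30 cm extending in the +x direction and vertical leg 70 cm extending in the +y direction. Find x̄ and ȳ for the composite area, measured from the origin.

x̄ = 38.00 cm, ȳ = 32.67 cm

rectangular portion: A = 60 × 70 = 4200.00, centroid at (30.00, 35.00).
triangular portion: A = ½·30·70 = 1050.00, centroid at (70.00, 23.33).
ΣA = 5250.00 cm²
ΣAx̄ = (4200.00)(30.00) + (1050.00)(70.00) = 199500.00 cm³
ΣAȳ = (4200.00)(35.00) + (1050.00)(23.33) = 171500.00 cm³
x̄ = 199500.00 / 5250.00 = 38.00 cm
ȳ = 171500.00 / 5250.00 = 32.67 cm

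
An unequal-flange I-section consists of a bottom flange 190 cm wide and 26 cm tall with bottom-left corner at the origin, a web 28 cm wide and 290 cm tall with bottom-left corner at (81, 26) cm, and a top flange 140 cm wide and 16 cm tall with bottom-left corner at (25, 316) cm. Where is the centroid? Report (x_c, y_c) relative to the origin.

x_c = 95.00 cm, y_c = 142.39 cm

Part | A | x̄ᵢ | ȳᵢ | A·x̄ᵢ | A·ȳᵢ
bottom flange | 4940.00 | 95.00 | 13.00 | 469300.00 | 64220.00
web | 8120.00 | 95.00 | 171.00 | 771400.00 | 1388520.00
top flange | 2240.00 | 95.00 | 324.00 | 212800.00 | 725760.00
Σ | 15300.00 |  |  | 1453500.00 | 2178500.00
x_c = 1453500.00 / 15300.00 = 95.00 cm
y_c = 2178500.00 / 15300.00 = 142.39 cm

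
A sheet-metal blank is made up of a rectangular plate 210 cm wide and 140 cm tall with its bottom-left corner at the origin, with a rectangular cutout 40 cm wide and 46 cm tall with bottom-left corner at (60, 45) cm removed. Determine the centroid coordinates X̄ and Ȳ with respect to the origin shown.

plate: A = 210 × 140 = 29400.00, centroid at (105.00, 70.00).
hole: A = −(40 × 46) = -1840.00, centroid at (80.00, 68.00).
ΣA = 27560.00 cm²
ΣAX̄ = (29400.00)(105.00) + (-1840.00)(80.00) = 2939800.00 cm³
ΣAȲ = (29400.00)(70.00) + (-1840.00)(68.00) = 1932880.00 cm³
X̄ = 2939800.00 / 27560.00 = 106.67 cm
Ȳ = 1932880.00 / 27560.00 = 70.13 cm

X̄ = 106.67 cm, Ȳ = 70.13 cm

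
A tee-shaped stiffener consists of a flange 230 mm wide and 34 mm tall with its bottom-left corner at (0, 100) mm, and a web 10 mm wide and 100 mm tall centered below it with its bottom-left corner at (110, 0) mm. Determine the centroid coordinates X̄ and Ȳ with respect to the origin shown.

web: A = 10 × 100 = 1000.00, centroid at (115.00, 50.00).
flange: A = 230 × 34 = 7820.00, centroid at (115.00, 117.00).
ΣA = 8820.00 mm², ΣAX̄ = 1014300.00 mm³, ΣAȲ = 964940.00 mm³.
X̄ = 1014300.00/8820.00 = 115.00 mm; Ȳ = 964940.00/8820.00 = 109.40 mm.

X̄ = 115.00 mm, Ȳ = 109.40 mm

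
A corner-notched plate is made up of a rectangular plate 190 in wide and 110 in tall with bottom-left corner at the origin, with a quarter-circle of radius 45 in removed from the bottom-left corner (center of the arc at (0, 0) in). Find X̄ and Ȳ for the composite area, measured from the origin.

plate: A = 190 × 110 = 20900.00, centroid at (95.00, 55.00).
removed quarter-circle: A = −¼π·45² = -1590.43, centroid at (19.10, 19.10).
ΣA = 19309.57 in²
ΣAX̄ = (20900.00)(95.00) + (-1590.43)(19.10) = 1955125.00 in³
ΣAȲ = (20900.00)(55.00) + (-1590.43)(19.10) = 1119125.00 in³
X̄ = 1955125.00 / 19309.57 = 101.25 in
Ȳ = 1119125.00 / 19309.57 = 57.96 in

X̄ = 101.25 in, Ȳ = 57.96 in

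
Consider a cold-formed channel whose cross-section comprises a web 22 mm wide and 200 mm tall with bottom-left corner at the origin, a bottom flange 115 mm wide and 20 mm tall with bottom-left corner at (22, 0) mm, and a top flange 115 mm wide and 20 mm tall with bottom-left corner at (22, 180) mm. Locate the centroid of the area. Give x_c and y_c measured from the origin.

x_c = 46.01 mm, y_c = 100.00 mm

web: A = 22 × 200 = 4400.00, centroid at (11.00, 100.00).
bottom flange: A = 115 × 20 = 2300.00, centroid at (79.50, 10.00).
top flange: A = 115 × 20 = 2300.00, centroid at (79.50, 190.00).
ΣA = 9000.00 mm², ΣAx_c = 414100.00 mm³, ΣAy_c = 900000.00 mm³.
x_c = 414100.00/9000.00 = 46.01 mm; y_c = 900000.00/9000.00 = 100.00 mm.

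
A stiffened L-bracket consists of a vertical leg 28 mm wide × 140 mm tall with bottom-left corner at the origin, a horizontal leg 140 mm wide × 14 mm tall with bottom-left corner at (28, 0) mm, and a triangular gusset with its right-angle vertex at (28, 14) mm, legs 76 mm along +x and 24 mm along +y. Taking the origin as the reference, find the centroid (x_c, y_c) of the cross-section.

vertical leg: A = 28 × 140 = 3920.00, centroid at (14.00, 70.00).
horizontal leg: A = 140 × 14 = 1960.00, centroid at (98.00, 7.00).
gusset: A = ½·76·24 = 912.00, centroid at (53.33, 22.00).
ΣA = 6792.00 mm²
ΣAx_c = (3920.00)(14.00) + (1960.00)(98.00) + (912.00)(53.33) = 295600.00 mm³
ΣAy_c = (3920.00)(70.00) + (1960.00)(7.00) + (912.00)(22.00) = 308184.00 mm³
x_c = 295600.00 / 6792.00 = 43.52 mm
y_c = 308184.00 / 6792.00 = 45.37 mm

x_c = 43.52 mm, y_c = 45.37 mm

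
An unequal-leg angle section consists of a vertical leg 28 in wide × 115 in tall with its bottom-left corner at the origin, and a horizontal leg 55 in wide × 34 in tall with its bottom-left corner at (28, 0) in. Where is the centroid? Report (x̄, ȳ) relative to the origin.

x̄ = 29.25 in, ȳ = 42.62 in

vertical leg: A = 28 × 115 = 3220.00, centroid at (14.00, 57.50).
horizontal leg: A = 55 × 34 = 1870.00, centroid at (55.50, 17.00).
ΣA = 5090.00 in², ΣAx̄ = 148865.00 in³, ΣAȳ = 216940.00 in³.
x̄ = 148865.00/5090.00 = 29.25 in; ȳ = 216940.00/5090.00 = 42.62 in.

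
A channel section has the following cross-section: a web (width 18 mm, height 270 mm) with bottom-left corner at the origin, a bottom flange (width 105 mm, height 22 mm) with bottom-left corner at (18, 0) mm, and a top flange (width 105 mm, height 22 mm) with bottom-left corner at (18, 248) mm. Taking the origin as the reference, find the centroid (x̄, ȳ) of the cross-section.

x̄ = 38.97 mm, ȳ = 135.00 mm

web: A = 18 × 270 = 4860.00, centroid at (9.00, 135.00).
bottom flange: A = 105 × 22 = 2310.00, centroid at (70.50, 11.00).
top flange: A = 105 × 22 = 2310.00, centroid at (70.50, 259.00).
ΣA = 9480.00 mm²
ΣAx̄ = (4860.00)(9.00) + (2310.00)(70.50) + (2310.00)(70.50) = 369450.00 mm³
ΣAȳ = (4860.00)(135.00) + (2310.00)(11.00) + (2310.00)(259.00) = 1279800.00 mm³
x̄ = 369450.00 / 9480.00 = 38.97 mm
ȳ = 1279800.00 / 9480.00 = 135.00 mm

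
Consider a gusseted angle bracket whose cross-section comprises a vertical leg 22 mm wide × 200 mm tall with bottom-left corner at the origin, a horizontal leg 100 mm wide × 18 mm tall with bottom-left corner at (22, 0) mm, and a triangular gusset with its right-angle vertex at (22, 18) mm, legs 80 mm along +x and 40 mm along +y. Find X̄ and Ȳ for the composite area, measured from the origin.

Part | A | x̄ᵢ | ȳᵢ | A·x̄ᵢ | A·ȳᵢ
vertical leg | 4400.00 | 11.00 | 100.00 | 48400.00 | 440000.00
horizontal leg | 1800.00 | 72.00 | 9.00 | 129600.00 | 16200.00
gusset | 1600.00 | 48.67 | 31.33 | 77866.67 | 50133.33
Σ | 7800.00 |  |  | 255866.67 | 506333.33
X̄ = 255866.67 / 7800.00 = 32.80 mm
Ȳ = 506333.33 / 7800.00 = 64.91 mm

X̄ = 32.80 mm, Ȳ = 64.91 mm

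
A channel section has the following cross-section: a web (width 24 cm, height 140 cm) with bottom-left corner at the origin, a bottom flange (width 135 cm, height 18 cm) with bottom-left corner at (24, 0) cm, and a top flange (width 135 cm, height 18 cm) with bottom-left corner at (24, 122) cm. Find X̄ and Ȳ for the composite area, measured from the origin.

X̄ = 59.00 cm, Ȳ = 70.00 cm

web: A = 24 × 140 = 3360.00, centroid at (12.00, 70.00).
bottom flange: A = 135 × 18 = 2430.00, centroid at (91.50, 9.00).
top flange: A = 135 × 18 = 2430.00, centroid at (91.50, 131.00).
ΣA = 8220.00 cm², ΣAX̄ = 485010.00 cm³, ΣAȲ = 575400.00 cm³.
X̄ = 485010.00/8220.00 = 59.00 cm; Ȳ = 575400.00/8220.00 = 70.00 cm.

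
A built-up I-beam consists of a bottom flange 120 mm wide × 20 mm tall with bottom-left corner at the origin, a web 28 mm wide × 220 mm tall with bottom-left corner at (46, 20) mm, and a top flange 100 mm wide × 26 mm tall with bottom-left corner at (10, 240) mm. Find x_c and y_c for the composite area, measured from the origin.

x_c = 60.00 mm, y_c = 132.85 mm

Part | A | x̄ᵢ | ȳᵢ | A·x̄ᵢ | A·ȳᵢ
bottom flange | 2400.00 | 60.00 | 10.00 | 144000.00 | 24000.00
web | 6160.00 | 60.00 | 130.00 | 369600.00 | 800800.00
top flange | 2600.00 | 60.00 | 253.00 | 156000.00 | 657800.00
Σ | 11160.00 |  |  | 669600.00 | 1482600.00
x_c = 669600.00 / 11160.00 = 60.00 mm
y_c = 1482600.00 / 11160.00 = 132.85 mm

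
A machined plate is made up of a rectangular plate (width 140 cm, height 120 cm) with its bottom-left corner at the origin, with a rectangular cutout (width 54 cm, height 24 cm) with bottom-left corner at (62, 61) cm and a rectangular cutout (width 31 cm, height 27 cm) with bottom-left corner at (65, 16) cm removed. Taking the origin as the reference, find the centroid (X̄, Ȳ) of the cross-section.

X̄ = 67.72 cm, Ȳ = 60.59 cm

plate: A = 140 × 120 = 16800.00, centroid at (70.00, 60.00).
hole 1: A = −(54 × 24) = -1296.00, centroid at (89.00, 73.00).
hole 2: A = −(31 × 27) = -837.00, centroid at (80.50, 29.50).
ΣA = 14667.00 cm², ΣAX̄ = 993277.50 cm³, ΣAȲ = 888700.50 cm³.
X̄ = 993277.50/14667.00 = 67.72 cm; Ȳ = 888700.50/14667.00 = 60.59 cm.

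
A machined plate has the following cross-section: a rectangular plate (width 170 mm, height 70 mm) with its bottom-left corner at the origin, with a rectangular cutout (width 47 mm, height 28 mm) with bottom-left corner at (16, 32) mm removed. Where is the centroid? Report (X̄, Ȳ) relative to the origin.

plate: A = 170 × 70 = 11900.00, centroid at (85.00, 35.00).
hole: A = −(47 × 28) = -1316.00, centroid at (39.50, 46.00).
ΣA = 10584.00 mm², ΣAX̄ = 959518.00 mm³, ΣAȲ = 355964.00 mm³.
X̄ = 959518.00/10584.00 = 90.66 mm; Ȳ = 355964.00/10584.00 = 33.63 mm.

X̄ = 90.66 mm, Ȳ = 33.63 mm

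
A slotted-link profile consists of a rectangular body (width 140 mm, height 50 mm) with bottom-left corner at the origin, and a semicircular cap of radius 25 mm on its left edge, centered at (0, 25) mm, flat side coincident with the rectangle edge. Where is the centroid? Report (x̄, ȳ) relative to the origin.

x̄ = 60.09 mm, ȳ = 25.00 mm

rectangular body: A = 140 × 50 = 7000.00, centroid at (70.00, 25.00).
semicircular end: A = ½π·25² = 981.75, centroid at (-10.61, 25.00).
ΣA = 7981.75 mm²
ΣAx̄ = (7000.00)(70.00) + (981.75)(-10.61) = 479583.33 mm³
ΣAȳ = (7000.00)(25.00) + (981.75)(25.00) = 199543.69 mm³
x̄ = 479583.33 / 7981.75 = 60.09 mm
ȳ = 199543.69 / 7981.75 = 25.00 mm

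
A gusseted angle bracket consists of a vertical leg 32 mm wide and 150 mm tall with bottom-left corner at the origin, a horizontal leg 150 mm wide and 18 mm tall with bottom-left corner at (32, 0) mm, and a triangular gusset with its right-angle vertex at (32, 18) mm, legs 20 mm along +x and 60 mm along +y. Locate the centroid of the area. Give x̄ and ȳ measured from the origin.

vertical leg: A = 32 × 150 = 4800.00, centroid at (16.00, 75.00).
horizontal leg: A = 150 × 18 = 2700.00, centroid at (107.00, 9.00).
gusset: A = ½·20·60 = 600.00, centroid at (38.67, 38.00).
ΣA = 8100.00 mm², ΣAx̄ = 388900.00 mm³, ΣAȳ = 407100.00 mm³.
x̄ = 388900.00/8100.00 = 48.01 mm; ȳ = 407100.00/8100.00 = 50.26 mm.

x̄ = 48.01 mm, ȳ = 50.26 mm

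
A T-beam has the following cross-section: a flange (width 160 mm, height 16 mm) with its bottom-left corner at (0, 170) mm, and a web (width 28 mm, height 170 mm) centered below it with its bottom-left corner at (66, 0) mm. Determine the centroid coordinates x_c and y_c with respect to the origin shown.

x_c = 80.00 mm, y_c = 117.52 mm

web: A = 28 × 170 = 4760.00, centroid at (80.00, 85.00).
flange: A = 160 × 16 = 2560.00, centroid at (80.00, 178.00).
ΣA = 7320.00 mm², ΣAx_c = 585600.00 mm³, ΣAy_c = 860280.00 mm³.
x_c = 585600.00/7320.00 = 80.00 mm; y_c = 860280.00/7320.00 = 117.52 mm.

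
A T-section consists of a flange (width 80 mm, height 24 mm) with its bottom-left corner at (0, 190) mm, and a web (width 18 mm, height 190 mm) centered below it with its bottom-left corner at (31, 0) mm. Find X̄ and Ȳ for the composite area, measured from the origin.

web: A = 18 × 190 = 3420.00, centroid at (40.00, 95.00).
flange: A = 80 × 24 = 1920.00, centroid at (40.00, 202.00).
ΣA = 5340.00 mm²
ΣAX̄ = (3420.00)(40.00) + (1920.00)(40.00) = 213600.00 mm³
ΣAȲ = (3420.00)(95.00) + (1920.00)(202.00) = 712740.00 mm³
X̄ = 213600.00 / 5340.00 = 40.00 mm
Ȳ = 712740.00 / 5340.00 = 133.47 mm

X̄ = 40.00 mm, Ȳ = 133.47 mm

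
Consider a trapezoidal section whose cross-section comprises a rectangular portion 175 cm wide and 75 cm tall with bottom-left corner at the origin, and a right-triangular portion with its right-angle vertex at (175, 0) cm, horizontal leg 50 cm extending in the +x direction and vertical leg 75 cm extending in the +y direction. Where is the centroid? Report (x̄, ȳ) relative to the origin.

x̄ = 100.52 cm, ȳ = 35.94 cm

rectangular portion: A = 175 × 75 = 13125.00, centroid at (87.50, 37.50).
triangular portion: A = ½·50·75 = 1875.00, centroid at (191.67, 25.00).
ΣA = 15000.00 cm², ΣAx̄ = 1507812.50 cm³, ΣAȳ = 539062.50 cm³.
x̄ = 1507812.50/15000.00 = 100.52 cm; ȳ = 539062.50/15000.00 = 35.94 cm.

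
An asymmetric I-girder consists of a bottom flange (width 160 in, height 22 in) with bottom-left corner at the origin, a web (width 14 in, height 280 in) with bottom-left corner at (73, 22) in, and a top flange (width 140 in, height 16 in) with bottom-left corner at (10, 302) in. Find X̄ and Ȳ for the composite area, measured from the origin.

bottom flange: A = 160 × 22 = 3520.00, centroid at (80.00, 11.00).
web: A = 14 × 280 = 3920.00, centroid at (80.00, 162.00).
top flange: A = 140 × 16 = 2240.00, centroid at (80.00, 310.00).
ΣA = 9680.00 in², ΣAX̄ = 774400.00 in³, ΣAȲ = 1368160.00 in³.
X̄ = 774400.00/9680.00 = 80.00 in; Ȳ = 1368160.00/9680.00 = 141.34 in.

X̄ = 80.00 in, Ȳ = 141.34 in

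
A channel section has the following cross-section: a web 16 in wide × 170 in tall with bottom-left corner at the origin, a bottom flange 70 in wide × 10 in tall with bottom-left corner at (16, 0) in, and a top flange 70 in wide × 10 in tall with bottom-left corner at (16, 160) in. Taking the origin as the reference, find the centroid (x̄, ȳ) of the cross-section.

x̄ = 22.61 in, ȳ = 85.00 in

web: A = 16 × 170 = 2720.00, centroid at (8.00, 85.00).
bottom flange: A = 70 × 10 = 700.00, centroid at (51.00, 5.00).
top flange: A = 70 × 10 = 700.00, centroid at (51.00, 165.00).
ΣA = 4120.00 in², ΣAx̄ = 93160.00 in³, ΣAȳ = 350200.00 in³.
x̄ = 93160.00/4120.00 = 22.61 in; ȳ = 350200.00/4120.00 = 85.00 in.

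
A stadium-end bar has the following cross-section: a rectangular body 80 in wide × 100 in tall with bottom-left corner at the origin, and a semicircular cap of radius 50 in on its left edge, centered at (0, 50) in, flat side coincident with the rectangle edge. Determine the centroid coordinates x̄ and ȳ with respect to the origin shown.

x̄ = 19.84 in, ȳ = 50.00 in

rectangular body: A = 80 × 100 = 8000.00, centroid at (40.00, 50.00).
semicircular end: A = ½π·50² = 3926.99, centroid at (-21.22, 50.00).
ΣA = 11926.99 in²
ΣAx̄ = (8000.00)(40.00) + (3926.99)(-21.22) = 236666.67 in³
ΣAȳ = (8000.00)(50.00) + (3926.99)(50.00) = 596349.54 in³
x̄ = 236666.67 / 11926.99 = 19.84 in
ȳ = 596349.54 / 11926.99 = 50.00 in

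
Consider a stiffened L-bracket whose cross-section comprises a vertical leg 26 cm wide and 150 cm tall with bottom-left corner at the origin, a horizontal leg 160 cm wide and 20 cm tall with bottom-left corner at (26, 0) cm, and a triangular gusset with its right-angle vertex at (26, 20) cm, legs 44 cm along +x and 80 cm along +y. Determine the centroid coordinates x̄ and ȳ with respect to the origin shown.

vertical leg: A = 26 × 150 = 3900.00, centroid at (13.00, 75.00).
horizontal leg: A = 160 × 20 = 3200.00, centroid at (106.00, 10.00).
gusset: A = ½·44·80 = 1760.00, centroid at (40.67, 46.67).
ΣA = 8860.00 cm², ΣAx̄ = 461473.33 cm³, ΣAȳ = 406633.33 cm³.
x̄ = 461473.33/8860.00 = 52.09 cm; ȳ = 406633.33/8860.00 = 45.90 cm.

x̄ = 52.09 cm, ȳ = 45.90 cm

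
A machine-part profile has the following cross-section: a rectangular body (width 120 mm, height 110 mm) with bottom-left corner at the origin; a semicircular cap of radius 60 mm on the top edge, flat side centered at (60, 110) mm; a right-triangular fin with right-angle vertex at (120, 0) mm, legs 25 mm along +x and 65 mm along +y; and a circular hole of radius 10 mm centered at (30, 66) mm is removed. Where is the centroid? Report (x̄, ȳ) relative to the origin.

rectangular body: A = 120 × 110 = 13200.00, centroid at (60.00, 55.00).
semicircular top: A = ½π·60² = 5654.87, centroid at (60.00, 135.46).
triangular fin: A = ½·25·65 = 812.50, centroid at (128.33, 21.67).
hole: A = −π·10² = -314.16, centroid at (30.00, 66.00).
ΣA = 19353.21 mm², ΣAx̄ = 1226138.06 mm³, ΣAȳ = 1488905.00 mm³.
x̄ = 1226138.06/19353.21 = 63.36 mm; ȳ = 1488905.00/19353.21 = 76.93 mm.

x̄ = 63.36 mm, ȳ = 76.93 mm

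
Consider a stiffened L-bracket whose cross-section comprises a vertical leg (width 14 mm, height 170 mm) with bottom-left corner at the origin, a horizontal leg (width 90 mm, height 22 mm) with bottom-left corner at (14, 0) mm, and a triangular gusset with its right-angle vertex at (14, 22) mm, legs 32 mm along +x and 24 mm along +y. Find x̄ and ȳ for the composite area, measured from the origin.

x̄ = 30.13 mm, ȳ = 49.66 mm

Part | A | x̄ᵢ | ȳᵢ | A·x̄ᵢ | A·ȳᵢ
vertical leg | 2380.00 | 7.00 | 85.00 | 16660.00 | 202300.00
horizontal leg | 1980.00 | 59.00 | 11.00 | 116820.00 | 21780.00
gusset | 384.00 | 24.67 | 30.00 | 9472.00 | 11520.00
Σ | 4744.00 |  |  | 142952.00 | 235600.00
x̄ = 142952.00 / 4744.00 = 30.13 mm
ȳ = 235600.00 / 4744.00 = 49.66 mm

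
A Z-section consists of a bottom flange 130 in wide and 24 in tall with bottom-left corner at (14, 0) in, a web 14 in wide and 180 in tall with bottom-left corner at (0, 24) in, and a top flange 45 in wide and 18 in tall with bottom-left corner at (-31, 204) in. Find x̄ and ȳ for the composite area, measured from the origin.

Part | A | x̄ᵢ | ȳᵢ | A·x̄ᵢ | A·ȳᵢ
bottom flange | 3120.00 | 79.00 | 12.00 | 246480.00 | 37440.00
web | 2520.00 | 7.00 | 114.00 | 17640.00 | 287280.00
top flange | 810.00 | -8.50 | 213.00 | -6885.00 | 172530.00
Σ | 6450.00 |  |  | 257235.00 | 497250.00
x̄ = 257235.00 / 6450.00 = 39.88 in
ȳ = 497250.00 / 6450.00 = 77.09 in

x̄ = 39.88 in, ȳ = 77.09 in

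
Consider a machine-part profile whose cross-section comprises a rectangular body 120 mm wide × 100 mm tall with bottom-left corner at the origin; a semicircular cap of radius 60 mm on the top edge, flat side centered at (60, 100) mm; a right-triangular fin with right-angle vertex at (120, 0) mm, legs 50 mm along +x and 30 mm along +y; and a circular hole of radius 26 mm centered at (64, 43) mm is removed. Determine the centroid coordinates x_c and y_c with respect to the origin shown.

rectangular body: A = 120 × 100 = 12000.00, centroid at (60.00, 50.00).
semicircular top: A = ½π·60² = 5654.87, centroid at (60.00, 125.46).
triangular fin: A = ½·50·30 = 750.00, centroid at (136.67, 10.00).
hole: A = −π·26² = -2123.72, centroid at (64.00, 43.00).
ΣA = 16281.15 mm², ΣAx_c = 1025874.14 mm³, ΣAy_c = 1225666.86 mm³.
x_c = 1025874.14/16281.15 = 63.01 mm; y_c = 1225666.86/16281.15 = 75.28 mm.

x_c = 63.01 mm, y_c = 75.28 mm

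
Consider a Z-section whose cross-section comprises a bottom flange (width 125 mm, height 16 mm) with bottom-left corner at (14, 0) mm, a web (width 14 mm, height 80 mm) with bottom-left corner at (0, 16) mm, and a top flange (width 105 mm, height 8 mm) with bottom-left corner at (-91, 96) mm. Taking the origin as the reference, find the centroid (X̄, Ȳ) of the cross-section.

X̄ = 32.45 mm, Ȳ = 41.09 mm

bottom flange: A = 125 × 16 = 2000.00, centroid at (76.50, 8.00).
web: A = 14 × 80 = 1120.00, centroid at (7.00, 56.00).
top flange: A = 105 × 8 = 840.00, centroid at (-38.50, 100.00).
ΣA = 3960.00 mm²
ΣAX̄ = (2000.00)(76.50) + (1120.00)(7.00) + (840.00)(-38.50) = 128500.00 mm³
ΣAȲ = (2000.00)(8.00) + (1120.00)(56.00) + (840.00)(100.00) = 162720.00 mm³
X̄ = 128500.00 / 3960.00 = 32.45 mm
Ȳ = 162720.00 / 3960.00 = 41.09 mm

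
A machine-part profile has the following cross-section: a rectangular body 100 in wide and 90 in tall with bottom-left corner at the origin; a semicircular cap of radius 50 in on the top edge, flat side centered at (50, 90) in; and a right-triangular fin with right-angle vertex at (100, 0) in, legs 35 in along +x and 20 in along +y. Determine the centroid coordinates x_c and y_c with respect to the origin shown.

x_c = 51.63 in, y_c = 63.58 in

rectangular body: A = 100 × 90 = 9000.00, centroid at (50.00, 45.00).
semicircular top: A = ½π·50² = 3926.99, centroid at (50.00, 111.22).
triangular fin: A = ½·35·20 = 350.00, centroid at (111.67, 6.67).
ΣA = 13276.99 in²
ΣAx_c = (9000.00)(50.00) + (3926.99)(50.00) + (350.00)(111.67) = 685432.87 in³
ΣAy_c = (9000.00)(45.00) + (3926.99)(111.22) + (350.00)(6.67) = 844095.84 in³
x_c = 685432.87 / 13276.99 = 51.63 in
y_c = 844095.84 / 13276.99 = 63.58 in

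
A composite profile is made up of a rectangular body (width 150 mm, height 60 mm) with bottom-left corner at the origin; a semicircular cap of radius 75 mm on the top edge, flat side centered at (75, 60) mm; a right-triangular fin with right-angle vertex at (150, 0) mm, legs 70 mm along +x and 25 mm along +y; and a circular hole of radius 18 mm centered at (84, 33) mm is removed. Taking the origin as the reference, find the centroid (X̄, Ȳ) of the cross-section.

X̄ = 79.35 mm, Ȳ = 59.63 mm

Part | A | x̄ᵢ | ȳᵢ | A·x̄ᵢ | A·ȳᵢ
rectangular body | 9000.00 | 75.00 | 30.00 | 675000.00 | 270000.00
semicircular top | 8835.73 | 75.00 | 91.83 | 662679.70 | 811393.76
triangular fin | 875.00 | 173.33 | 8.33 | 151666.67 | 7291.67
hole | -1017.88 | 84.00 | 33.00 | -85501.59 | -33589.91
Σ | 17692.85 |  |  | 1403844.78 | 1055095.52
X̄ = 1403844.78 / 17692.85 = 79.35 mm
Ȳ = 1055095.52 / 17692.85 = 59.63 mm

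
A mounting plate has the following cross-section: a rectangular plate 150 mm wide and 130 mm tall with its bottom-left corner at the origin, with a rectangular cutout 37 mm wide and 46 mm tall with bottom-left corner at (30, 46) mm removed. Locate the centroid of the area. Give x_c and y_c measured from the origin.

x_c = 77.53 mm, y_c = 64.62 mm

plate: A = 150 × 130 = 19500.00, centroid at (75.00, 65.00).
hole: A = −(37 × 46) = -1702.00, centroid at (48.50, 69.00).
ΣA = 17798.00 mm²
ΣAx_c = (19500.00)(75.00) + (-1702.00)(48.50) = 1379953.00 mm³
ΣAy_c = (19500.00)(65.00) + (-1702.00)(69.00) = 1150062.00 mm³
x_c = 1379953.00 / 17798.00 = 77.53 mm
y_c = 1150062.00 / 17798.00 = 64.62 mm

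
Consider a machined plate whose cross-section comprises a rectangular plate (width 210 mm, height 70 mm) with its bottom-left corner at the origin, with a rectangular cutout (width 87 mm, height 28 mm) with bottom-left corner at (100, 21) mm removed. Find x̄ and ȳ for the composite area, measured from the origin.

x̄ = 97.35 mm, ȳ = 35.00 mm

plate: A = 210 × 70 = 14700.00, centroid at (105.00, 35.00).
hole: A = −(87 × 28) = -2436.00, centroid at (143.50, 35.00).
ΣA = 12264.00 mm²
ΣAx̄ = (14700.00)(105.00) + (-2436.00)(143.50) = 1193934.00 mm³
ΣAȳ = (14700.00)(35.00) + (-2436.00)(35.00) = 429240.00 mm³
x̄ = 1193934.00 / 12264.00 = 97.35 mm
ȳ = 429240.00 / 12264.00 = 35.00 mm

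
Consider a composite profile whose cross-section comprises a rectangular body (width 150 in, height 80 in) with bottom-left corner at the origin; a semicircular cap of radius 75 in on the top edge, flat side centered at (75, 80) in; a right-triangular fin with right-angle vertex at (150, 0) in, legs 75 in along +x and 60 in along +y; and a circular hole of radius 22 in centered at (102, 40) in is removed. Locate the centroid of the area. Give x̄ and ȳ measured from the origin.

x̄ = 83.53 in, ȳ = 67.34 in

rectangular body: A = 150 × 80 = 12000.00, centroid at (75.00, 40.00).
semicircular top: A = ½π·75² = 8835.73, centroid at (75.00, 111.83).
triangular fin: A = ½·75·60 = 2250.00, centroid at (175.00, 20.00).
hole: A = −π·22² = -1520.53, centroid at (102.00, 40.00).
ΣA = 21565.20 in²
ΣAx̄ = (12000.00)(75.00) + (8835.73)(75.00) + (2250.00)(175.00) + (-1520.53)(102.00) = 1801335.55 in³
ΣAȳ = (12000.00)(40.00) + (8835.73)(111.83) + (2250.00)(20.00) + (-1520.53)(40.00) = 1452287.11 in³
x̄ = 1801335.55 / 21565.20 = 83.53 in
ȳ = 1452287.11 / 21565.20 = 67.34 in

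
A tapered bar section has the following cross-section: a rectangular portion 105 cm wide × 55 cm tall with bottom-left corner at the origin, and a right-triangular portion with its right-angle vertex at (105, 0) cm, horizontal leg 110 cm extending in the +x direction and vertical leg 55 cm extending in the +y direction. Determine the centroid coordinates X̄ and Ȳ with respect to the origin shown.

Part | A | x̄ᵢ | ȳᵢ | A·x̄ᵢ | A·ȳᵢ
rectangular portion | 5775.00 | 52.50 | 27.50 | 303187.50 | 158812.50
triangular portion | 3025.00 | 141.67 | 18.33 | 428541.67 | 55458.33
Σ | 8800.00 |  |  | 731729.17 | 214270.83
X̄ = 731729.17 / 8800.00 = 83.15 cm
Ȳ = 214270.83 / 8800.00 = 24.35 cm

X̄ = 83.15 cm, Ȳ = 24.35 cm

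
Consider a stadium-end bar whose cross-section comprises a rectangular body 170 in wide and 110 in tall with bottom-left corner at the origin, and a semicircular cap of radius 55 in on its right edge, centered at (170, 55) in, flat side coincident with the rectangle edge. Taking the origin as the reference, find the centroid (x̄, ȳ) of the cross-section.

rectangular body: A = 170 × 110 = 18700.00, centroid at (85.00, 55.00).
semicircular end: A = ½π·55² = 4751.66, centroid at (193.34, 55.00).
ΣA = 23451.66 in²
ΣAx̄ = (18700.00)(85.00) + (4751.66)(193.34) = 2508198.68 in³
ΣAȳ = (18700.00)(55.00) + (4751.66)(55.00) = 1289841.24 in³
x̄ = 2508198.68 / 23451.66 = 106.95 in
ȳ = 1289841.24 / 23451.66 = 55.00 in

x̄ = 106.95 in, ȳ = 55.00 in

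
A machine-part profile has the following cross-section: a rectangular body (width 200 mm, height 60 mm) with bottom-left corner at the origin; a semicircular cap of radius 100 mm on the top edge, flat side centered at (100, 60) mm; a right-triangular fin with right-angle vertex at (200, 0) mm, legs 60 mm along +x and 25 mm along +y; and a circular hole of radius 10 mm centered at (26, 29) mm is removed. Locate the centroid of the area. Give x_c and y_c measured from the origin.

Part | A | x̄ᵢ | ȳᵢ | A·x̄ᵢ | A·ȳᵢ
rectangular body | 12000.00 | 100.00 | 30.00 | 1200000.00 | 360000.00
semicircular top | 15707.96 | 100.00 | 102.44 | 1570796.33 | 1609144.46
triangular fin | 750.00 | 220.00 | 8.33 | 165000.00 | 6250.00
hole | -314.16 | 26.00 | 29.00 | -8168.14 | -9110.62
Σ | 28143.80 |  |  | 2927628.19 | 1966283.84
x_c = 2927628.19 / 28143.80 = 104.02 mm
y_c = 1966283.84 / 28143.80 = 69.87 mm

x_c = 104.02 mm, y_c = 69.87 mm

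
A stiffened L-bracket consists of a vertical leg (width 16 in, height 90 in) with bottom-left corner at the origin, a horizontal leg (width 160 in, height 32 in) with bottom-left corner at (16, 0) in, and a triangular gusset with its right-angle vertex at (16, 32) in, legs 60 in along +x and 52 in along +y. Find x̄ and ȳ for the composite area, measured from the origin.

x̄ = 68.87 in, ȳ = 27.55 in

vertical leg: A = 16 × 90 = 1440.00, centroid at (8.00, 45.00).
horizontal leg: A = 160 × 32 = 5120.00, centroid at (96.00, 16.00).
gusset: A = ½·60·52 = 1560.00, centroid at (36.00, 49.33).
ΣA = 8120.00 in², ΣAx̄ = 559200.00 in³, ΣAȳ = 223680.00 in³.
x̄ = 559200.00/8120.00 = 68.87 in; ȳ = 223680.00/8120.00 = 27.55 in.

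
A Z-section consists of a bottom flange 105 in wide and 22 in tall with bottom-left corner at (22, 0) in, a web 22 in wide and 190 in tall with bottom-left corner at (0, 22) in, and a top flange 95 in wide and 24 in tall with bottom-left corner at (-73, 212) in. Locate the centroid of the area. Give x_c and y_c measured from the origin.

bottom flange: A = 105 × 22 = 2310.00, centroid at (74.50, 11.00).
web: A = 22 × 190 = 4180.00, centroid at (11.00, 117.00).
top flange: A = 95 × 24 = 2280.00, centroid at (-25.50, 224.00).
ΣA = 8770.00 in²
ΣAx_c = (2310.00)(74.50) + (4180.00)(11.00) + (2280.00)(-25.50) = 159935.00 in³
ΣAy_c = (2310.00)(11.00) + (4180.00)(117.00) + (2280.00)(224.00) = 1025190.00 in³
x_c = 159935.00 / 8770.00 = 18.24 in
y_c = 1025190.00 / 8770.00 = 116.90 in

x_c = 18.24 in, y_c = 116.90 in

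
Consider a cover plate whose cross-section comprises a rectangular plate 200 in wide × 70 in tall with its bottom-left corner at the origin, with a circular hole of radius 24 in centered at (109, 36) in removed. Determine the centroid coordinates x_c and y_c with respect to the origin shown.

x_c = 98.66 in, y_c = 34.85 in

plate: A = 200 × 70 = 14000.00, centroid at (100.00, 35.00).
hole: A = −π·24² = -1809.56, centroid at (109.00, 36.00).
ΣA = 12190.44 in², ΣAx_c = 1202758.25 in³, ΣAy_c = 424855.93 in³.
x_c = 1202758.25/12190.44 = 98.66 in; y_c = 424855.93/12190.44 = 34.85 in.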